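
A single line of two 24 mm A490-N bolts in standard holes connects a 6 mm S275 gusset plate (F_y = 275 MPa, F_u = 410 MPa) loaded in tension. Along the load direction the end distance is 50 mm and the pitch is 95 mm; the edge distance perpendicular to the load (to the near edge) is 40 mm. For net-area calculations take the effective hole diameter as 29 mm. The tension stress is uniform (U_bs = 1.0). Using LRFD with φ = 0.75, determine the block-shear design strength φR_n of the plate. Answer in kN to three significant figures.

155 kN

Shear plane L_v = 50 + 1·95 = 145 mm; A_gv = 145 × 6 = 870 mm².
A_nv = (145 − 1.5·29) × 6 = 609 mm².
A_nt = (40 − 0.5·29) × 6 = 153 mm².
0.6 F_u A_nv = 149.8 kN; 0.6 F_y A_gv = 143.6 kN → shear yielding governs the shear term.
R_n = 143.6 + 1.0 × 410 × 153 / 1000 = 206.3 kN.
Design strength φR_n = 0.75 × 206.3 = 155 kN.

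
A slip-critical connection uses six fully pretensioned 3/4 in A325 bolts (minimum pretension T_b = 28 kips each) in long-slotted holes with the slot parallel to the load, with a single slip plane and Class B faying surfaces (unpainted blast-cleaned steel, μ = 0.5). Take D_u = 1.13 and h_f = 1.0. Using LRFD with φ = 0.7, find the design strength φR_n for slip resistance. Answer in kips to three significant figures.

R_n = μ · D_u · h_f · T_b · n_s · n_b = 0.5 × 1.13 × 1.0 × 28 × 1 × 6 = 94.92 kips.
Design strength φR_n = 0.7 × 94.92 = 66.4 kips.

66.4 kips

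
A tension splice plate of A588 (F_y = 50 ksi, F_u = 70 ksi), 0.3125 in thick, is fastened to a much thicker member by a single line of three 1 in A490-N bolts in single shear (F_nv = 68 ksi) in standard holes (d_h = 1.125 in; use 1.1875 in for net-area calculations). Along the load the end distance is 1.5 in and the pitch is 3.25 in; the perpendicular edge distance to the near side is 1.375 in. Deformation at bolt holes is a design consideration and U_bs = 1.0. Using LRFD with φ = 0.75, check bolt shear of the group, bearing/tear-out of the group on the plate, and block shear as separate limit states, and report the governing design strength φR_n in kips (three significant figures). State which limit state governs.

62.3 kips (block shear governs)

Bolt shear: A_b = π·1²/4 = 0.7854 in²; R_n = 68 × 0.7854 × 3 × 1 = 160.2 kips → 0.75 × 160.2 = 120 kips.
Bearing: edge l_c = 0.9375, r_n = 24.61 kips; interior l_c = 2.125, r_n = 52.5 kips; R_n = 24.61 + 2·52.5 = 129.6 kips → 97.2 kips.
Block shear: A_gv = 2.5, A_nv = 1.572, A_nt = 0.2441 in²; R_n = min(0.6F_uA_nv, 0.6F_yA_gv) + U_bs·F_u·A_nt = 83.12 kips → 62.3 kips.
Block shear governs: 62.3 kips.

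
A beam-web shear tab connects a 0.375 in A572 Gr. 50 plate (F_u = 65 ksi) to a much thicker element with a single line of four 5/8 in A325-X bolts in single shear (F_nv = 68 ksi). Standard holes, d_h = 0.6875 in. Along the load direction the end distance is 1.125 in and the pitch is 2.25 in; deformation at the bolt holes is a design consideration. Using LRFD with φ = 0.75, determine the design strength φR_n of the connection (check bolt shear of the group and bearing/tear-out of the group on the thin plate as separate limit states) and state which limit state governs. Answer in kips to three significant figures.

62.6 kips (bolt shear governs)

Bolt shear: A_b = π·0.625²/4 = 0.3068 in²; R_n = 68 × 0.3068 × 4 × 1 = 83.45 kips → 0.75 × 83.45 = 62.6 kips.
Bearing (1.2 l_c t F_u ≤ 2.4 d t F_u): upper limit = 2.4·0.625·0.375·65 = 36.56 kips.
  Edge l_c = 1.125 − 0.6875/2 = 0.7812 → r_n = 22.85 kips; interior l_c = 2.25 − 0.6875 = 1.562 → r_n = 36.56 kips.
  R_n,bearing = 1·22.85 + 3·36.56 = 132.5 kips → 0.75 × 132.5 = 99.4 kips.
Bolt shear governs: 62.6 kips.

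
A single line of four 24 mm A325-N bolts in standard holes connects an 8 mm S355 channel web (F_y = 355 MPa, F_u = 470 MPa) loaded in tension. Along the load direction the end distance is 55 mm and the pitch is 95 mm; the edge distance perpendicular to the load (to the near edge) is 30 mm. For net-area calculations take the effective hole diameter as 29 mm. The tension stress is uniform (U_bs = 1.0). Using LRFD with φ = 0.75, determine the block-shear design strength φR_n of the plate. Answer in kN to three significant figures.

447 kN

Shear plane L_v = 55 + 3·95 = 340 mm; A_gv = 340 × 8 = 2720 mm².
A_nv = (340 − 3.5·29) × 8 = 1908 mm².
A_nt = (30 − 0.5·29) × 8 = 124 mm².
0.6 F_u A_nv = 538.1 kN; 0.6 F_y A_gv = 579.4 kN → shear rupture governs the shear term.
R_n = 538.1 + 1.0 × 470 × 124 / 1000 = 596.3 kN.
Design strength φR_n = 0.75 × 596.3 = 447 kN.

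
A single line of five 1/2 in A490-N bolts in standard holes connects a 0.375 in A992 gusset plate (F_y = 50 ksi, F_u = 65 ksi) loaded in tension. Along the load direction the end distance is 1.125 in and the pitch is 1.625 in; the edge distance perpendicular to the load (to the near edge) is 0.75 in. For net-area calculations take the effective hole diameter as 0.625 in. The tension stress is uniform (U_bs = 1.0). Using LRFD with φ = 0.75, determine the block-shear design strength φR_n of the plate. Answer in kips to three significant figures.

60.8 kips

Shear plane L_v = 1.125 + 4·1.625 = 7.625 in; A_gv = 7.625 × 0.375 = 2.859 in².
A_nv = (7.625 − 4.5·0.625) × 0.375 = 1.805 in².
A_nt = (0.75 − 0.5·0.625) × 0.375 = 0.1641 in².
0.6 F_u A_nv = 70.38 kips; 0.6 F_y A_gv = 85.78 kips → shear rupture governs the shear term.
R_n = 70.38 + 1.0 × 65 × 0.1641 = 81.05 kips.
Design strength φR_n = 0.75 × 81.05 = 60.8 kips.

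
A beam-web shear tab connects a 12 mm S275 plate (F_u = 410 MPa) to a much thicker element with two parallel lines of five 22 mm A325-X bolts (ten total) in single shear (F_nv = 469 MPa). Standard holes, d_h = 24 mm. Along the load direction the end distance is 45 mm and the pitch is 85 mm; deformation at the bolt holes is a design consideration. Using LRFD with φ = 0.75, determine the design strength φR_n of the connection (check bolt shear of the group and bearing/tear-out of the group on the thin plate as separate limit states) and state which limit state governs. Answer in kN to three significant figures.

Bolt shear: A_b = π·22²/4 = 380.1 mm²; R_n = 469 × 380.1 × 10 × 1 / 1000 = 1783 kN → 0.75 × 1783 = 1340 kN.
Bearing (1.2 l_c t F_u ≤ 2.4 d t F_u): upper limit = 2.4·22·12·410 / 1000 = 259.8 kN.
  Edge l_c = 45 − 24/2 = 33 → r_n = 194.8 kN; interior l_c = 85 − 24 = 61 → r_n = 259.8 kN.
  R_n,bearing = 2·194.8 + 8·259.8 = 2468 kN → 0.75 × 2468 = 1850 kN.
Bolt shear governs: 1340 kN.

1340 kN (bolt shear governs)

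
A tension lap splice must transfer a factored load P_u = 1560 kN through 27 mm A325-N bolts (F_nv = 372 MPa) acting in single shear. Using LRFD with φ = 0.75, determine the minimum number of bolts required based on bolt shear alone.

10 bolts

A_b = π·27²/4 = 572.6 mm².
Per-bolt design strength φR_n = 0.75 × 372 × 572.6 × 1 / 1000 = 159.7 kN.
n ≥ 1560 / 159.7 = 9.766 → use 10 bolts.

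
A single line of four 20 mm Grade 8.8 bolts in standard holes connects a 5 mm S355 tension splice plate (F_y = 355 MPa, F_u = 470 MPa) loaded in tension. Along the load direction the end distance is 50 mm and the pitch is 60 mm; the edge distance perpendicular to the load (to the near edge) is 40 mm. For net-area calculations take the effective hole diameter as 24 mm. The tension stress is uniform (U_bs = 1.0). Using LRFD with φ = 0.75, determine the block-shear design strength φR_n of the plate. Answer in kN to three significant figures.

Shear plane L_v = 50 + 3·60 = 230 mm; A_gv = 230 × 5 = 1150 mm².
A_nv = (230 − 3.5·24) × 5 = 730 mm².
A_nt = (40 − 0.5·24) × 5 = 140 mm².
0.6 F_u A_nv = 205.9 kN; 0.6 F_y A_gv = 245 kN → shear rupture governs the shear term.
R_n = 205.9 + 1.0 × 470 × 140 / 1000 = 271.7 kN.
Design strength φR_n = 0.75 × 271.7 = 204 kN.

204 kN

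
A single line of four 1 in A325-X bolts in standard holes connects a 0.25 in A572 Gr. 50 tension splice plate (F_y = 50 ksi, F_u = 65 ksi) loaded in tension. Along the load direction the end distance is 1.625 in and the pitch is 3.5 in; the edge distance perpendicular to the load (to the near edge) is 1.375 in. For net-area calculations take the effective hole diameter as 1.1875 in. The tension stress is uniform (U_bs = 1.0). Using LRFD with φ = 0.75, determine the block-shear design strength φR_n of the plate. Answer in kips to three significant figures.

Shear plane L_v = 1.625 + 3·3.5 = 12.12 in; A_gv = 12.12 × 0.25 = 3.031 in².
A_nv = (12.12 − 3.5·1.1875) × 0.25 = 1.992 in².
A_nt = (1.375 − 0.5·1.1875) × 0.25 = 0.1953 in².
0.6 F_u A_nv = 77.7 kips; 0.6 F_y A_gv = 90.94 kips → shear rupture governs the shear term.
R_n = 77.7 + 1.0 × 65 × 0.1953 = 90.39 kips.
Design strength φR_n = 0.75 × 90.39 = 67.8 kips.

67.8 kips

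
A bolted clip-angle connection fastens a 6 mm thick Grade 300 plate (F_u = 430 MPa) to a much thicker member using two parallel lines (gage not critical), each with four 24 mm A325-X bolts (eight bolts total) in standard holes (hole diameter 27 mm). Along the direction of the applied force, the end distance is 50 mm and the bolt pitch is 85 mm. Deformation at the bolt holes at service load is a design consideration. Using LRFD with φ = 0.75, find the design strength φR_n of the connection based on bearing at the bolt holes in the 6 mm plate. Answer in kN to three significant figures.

838 kN

Per bolt r_n = 1.2 l_c t F_u ≤ 2.4 d t F_u; upper limit = 2.4 × 24 × 6 × 430 / 1000 = 148.6 kN.
Edge bolt: l_c = 50 − 27/2 = 36.5 mm → 1.2 × 36.5 × 6 × 430 / 1000 = 113 → r_n = 113 kN.
Interior bolts: l_c = 85 − 27 = 58 mm → 1.2 × 58 × 6 × 430 / 1000 = 179.6 → r_n = 148.6 kN.
R_n = 2 × 113 + 6 × 148.6 = 1118 kN.
Design strength φR_n = 0.75 × 1118 = 838 kN.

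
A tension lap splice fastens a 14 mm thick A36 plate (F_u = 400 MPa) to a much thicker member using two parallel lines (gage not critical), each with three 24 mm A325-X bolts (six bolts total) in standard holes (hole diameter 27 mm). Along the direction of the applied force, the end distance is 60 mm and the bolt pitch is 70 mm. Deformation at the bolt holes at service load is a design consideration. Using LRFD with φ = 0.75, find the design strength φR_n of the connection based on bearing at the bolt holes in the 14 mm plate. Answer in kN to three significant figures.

1340 kN

Per bolt r_n = 1.2 l_c t F_u ≤ 2.4 d t F_u; upper limit = 2.4 × 24 × 14 × 400 / 1000 = 322.6 kN.
Edge bolt: l_c = 60 − 27/2 = 46.5 mm → 1.2 × 46.5 × 14 × 400 / 1000 = 312.5 → r_n = 312.5 kN.
Interior bolts: l_c = 70 − 27 = 43 mm → 1.2 × 43 × 14 × 400 / 1000 = 289 → r_n = 289 kN.
R_n = 2 × 312.5 + 4 × 289 = 1781 kN.
Design strength φR_n = 0.75 × 1781 = 1340 kN.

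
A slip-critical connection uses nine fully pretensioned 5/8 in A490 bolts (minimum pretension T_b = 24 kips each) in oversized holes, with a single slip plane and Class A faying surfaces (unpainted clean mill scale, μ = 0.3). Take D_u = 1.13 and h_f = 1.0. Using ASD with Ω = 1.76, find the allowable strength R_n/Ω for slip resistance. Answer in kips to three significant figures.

41.6 kips

R_n = μ · D_u · h_f · T_b · n_s · n_b = 0.3 × 1.13 × 1.0 × 24 × 1 × 9 = 73.22 kips.
Allowable strength R_n/Ω = 73.22 / 1.76 = 41.6 kips.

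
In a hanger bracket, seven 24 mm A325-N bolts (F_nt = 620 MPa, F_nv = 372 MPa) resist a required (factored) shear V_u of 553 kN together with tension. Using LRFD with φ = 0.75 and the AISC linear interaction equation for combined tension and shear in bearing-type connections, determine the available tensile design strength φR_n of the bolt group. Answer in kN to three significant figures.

993 kN

A_b = π·24²/4 = 452.4 mm²; f_rv = 553 × 1000 / (7 × 452.4) = 174.6 MPa.
F'_nt = 1.3 F_nt − (F_nt / φF_nv) f_rv = 1.3·620 − (620/(0.75·372))·174.6 = 417.9 MPa, capped at F_nt → F'_nt = 417.9 MPa.
R_n = F'_nt · A_b · n = 417.9 × 452.4 × 7 / 1000 = 1323 kN.
Design strength φR_n = 0.75 × 1323 = 993 kN.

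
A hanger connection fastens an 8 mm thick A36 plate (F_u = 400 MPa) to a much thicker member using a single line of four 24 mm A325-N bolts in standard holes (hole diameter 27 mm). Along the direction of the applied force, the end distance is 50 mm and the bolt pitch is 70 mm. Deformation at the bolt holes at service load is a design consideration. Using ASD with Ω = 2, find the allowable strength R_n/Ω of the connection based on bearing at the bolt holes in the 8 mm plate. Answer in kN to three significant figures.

Per bolt r_n = 1.2 l_c t F_u ≤ 2.4 d t F_u; upper limit = 2.4 × 24 × 8 × 400 / 1000 = 184.3 kN.
Edge bolt: l_c = 50 − 27/2 = 36.5 mm → 1.2 × 36.5 × 8 × 400 / 1000 = 140.2 → r_n = 140.2 kN.
Interior bolts: l_c = 70 − 27 = 43 mm → 1.2 × 43 × 8 × 400 / 1000 = 165.1 → r_n = 165.1 kN.
R_n = 1 × 140.2 + 3 × 165.1 = 635.5 kN.
Allowable strength R_n/Ω = 635.5 / 2 = 318 kN.

318 kN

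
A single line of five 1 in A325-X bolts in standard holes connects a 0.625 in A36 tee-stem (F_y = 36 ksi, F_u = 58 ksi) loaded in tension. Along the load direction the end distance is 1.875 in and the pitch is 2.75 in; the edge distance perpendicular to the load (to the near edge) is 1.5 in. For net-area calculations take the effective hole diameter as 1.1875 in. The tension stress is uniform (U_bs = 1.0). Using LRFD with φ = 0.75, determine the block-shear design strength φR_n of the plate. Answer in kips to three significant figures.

Shear plane L_v = 1.875 + 4·2.75 = 12.88 in; A_gv = 12.88 × 0.625 = 8.047 in².
A_nv = (12.88 − 4.5·1.1875) × 0.625 = 4.707 in².
A_nt = (1.5 − 0.5·1.1875) × 0.625 = 0.5664 in².
0.6 F_u A_nv = 163.8 kips; 0.6 F_y A_gv = 173.8 kips → shear rupture governs the shear term.
R_n = 163.8 + 1.0 × 58 × 0.5664 = 196.7 kips.
Design strength φR_n = 0.75 × 196.7 = 147 kips.

147 kips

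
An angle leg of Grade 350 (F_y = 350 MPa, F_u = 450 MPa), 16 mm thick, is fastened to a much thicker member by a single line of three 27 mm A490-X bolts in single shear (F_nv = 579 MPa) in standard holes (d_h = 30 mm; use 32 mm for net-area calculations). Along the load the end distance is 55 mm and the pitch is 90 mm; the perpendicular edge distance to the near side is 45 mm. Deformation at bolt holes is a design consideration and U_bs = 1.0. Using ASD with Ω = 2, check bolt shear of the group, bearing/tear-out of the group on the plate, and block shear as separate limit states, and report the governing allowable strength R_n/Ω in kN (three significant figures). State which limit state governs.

439 kN (block shear governs)

Bolt shear: A_b = π·27²/4 = 572.6 mm²; R_n = 579 × 572.6 × 3 × 1 / 1000 = 994.5 kN → 994.5 / 2 = 497 kN.
Bearing: edge l_c = 40, r_n = 345.6 kN; interior l_c = 60, r_n = 466.6 kN; R_n = 345.6 + 2·466.6 = 1279 kN → 639 kN.
Block shear: A_gv = 3760, A_nv = 2480, A_nt = 464 mm²; R_n = min(0.6F_uA_nv, 0.6F_yA_gv) + U_bs·F_u·A_nt = 878.4 kN → 439 kN.
Block shear governs: 439 kN.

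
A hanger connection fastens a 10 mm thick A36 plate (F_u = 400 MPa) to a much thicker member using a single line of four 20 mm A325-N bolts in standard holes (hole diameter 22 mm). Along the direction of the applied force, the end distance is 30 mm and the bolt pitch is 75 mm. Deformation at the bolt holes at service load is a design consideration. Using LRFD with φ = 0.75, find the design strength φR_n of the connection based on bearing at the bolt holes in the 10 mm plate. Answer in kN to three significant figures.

500 kN

Per bolt r_n = 1.2 l_c t F_u ≤ 2.4 d t F_u; upper limit = 2.4 × 20 × 10 × 400 / 1000 = 192 kN.
Edge bolt: l_c = 30 − 22/2 = 19 mm → 1.2 × 19 × 10 × 400 / 1000 = 91.2 → r_n = 91.2 kN.
Interior bolts: l_c = 75 − 22 = 53 mm → 1.2 × 53 × 10 × 400 / 1000 = 254.4 → r_n = 192 kN.
R_n = 1 × 91.2 + 3 × 192 = 667.2 kN.
Design strength φR_n = 0.75 × 667.2 = 500 kN.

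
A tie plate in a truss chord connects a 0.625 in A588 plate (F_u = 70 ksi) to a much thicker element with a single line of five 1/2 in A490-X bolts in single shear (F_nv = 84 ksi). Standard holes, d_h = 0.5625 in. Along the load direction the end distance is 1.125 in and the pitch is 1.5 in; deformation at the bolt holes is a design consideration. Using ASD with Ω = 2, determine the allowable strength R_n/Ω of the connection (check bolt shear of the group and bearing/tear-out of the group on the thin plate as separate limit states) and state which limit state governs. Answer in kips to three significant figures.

41.2 kips (bolt shear governs)

Bolt shear: A_b = π·0.5²/4 = 0.1963 in²; R_n = 84 × 0.1963 × 5 × 1 = 82.47 kips → 82.47 / 2 = 41.2 kips.
Bearing (1.2 l_c t F_u ≤ 2.4 d t F_u): upper limit = 2.4·0.5·0.625·70 = 52.5 kips.
  Edge l_c = 1.125 − 0.5625/2 = 0.8438 → r_n = 44.3 kips; interior l_c = 1.5 − 0.5625 = 0.9375 → r_n = 49.22 kips.
  R_n,bearing = 1·44.3 + 4·49.22 = 241.2 kips → 241.2 / 2 = 121 kips.
Bolt shear governs: 41.2 kips.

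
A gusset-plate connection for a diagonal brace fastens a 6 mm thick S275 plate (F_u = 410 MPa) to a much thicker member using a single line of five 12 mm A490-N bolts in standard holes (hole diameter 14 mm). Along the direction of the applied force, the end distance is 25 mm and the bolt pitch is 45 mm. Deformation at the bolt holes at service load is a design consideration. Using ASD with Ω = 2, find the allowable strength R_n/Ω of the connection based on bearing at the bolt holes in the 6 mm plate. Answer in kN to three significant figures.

Per bolt r_n = 1.2 l_c t F_u ≤ 2.4 d t F_u; upper limit = 2.4 × 12 × 6 × 410 / 1000 = 70.85 kN.
Edge bolt: l_c = 25 − 14/2 = 18 mm → 1.2 × 18 × 6 × 410 / 1000 = 53.14 → r_n = 53.14 kN.
Interior bolts: l_c = 45 − 14 = 31 mm → 1.2 × 31 × 6 × 410 / 1000 = 91.51 → r_n = 70.85 kN.
R_n = 1 × 53.14 + 4 × 70.85 = 336.5 kN.
Allowable strength R_n/Ω = 336.5 / 2 = 168 kN.

168 kN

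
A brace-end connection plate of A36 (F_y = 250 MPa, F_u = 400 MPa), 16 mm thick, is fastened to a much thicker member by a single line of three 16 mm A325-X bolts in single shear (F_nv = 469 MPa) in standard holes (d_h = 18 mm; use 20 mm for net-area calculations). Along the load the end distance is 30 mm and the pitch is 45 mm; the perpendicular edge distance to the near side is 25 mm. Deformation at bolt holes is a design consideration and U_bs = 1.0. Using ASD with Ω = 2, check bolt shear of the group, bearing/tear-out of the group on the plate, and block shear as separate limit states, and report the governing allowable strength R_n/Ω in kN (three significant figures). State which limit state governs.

141 kN (bolt shear governs)

Bolt shear: A_b = π·16²/4 = 201.1 mm²; R_n = 469 × 201.1 × 3 × 1 / 1000 = 282.9 kN → 282.9 / 2 = 141 kN.
Bearing: edge l_c = 21, r_n = 161.3 kN; interior l_c = 27, r_n = 207.4 kN; R_n = 161.3 + 2·207.4 = 576 kN → 288 kN.
Block shear: A_gv = 1920, A_nv = 1120, A_nt = 240 mm²; R_n = min(0.6F_uA_nv, 0.6F_yA_gv) + U_bs·F_u·A_nt = 364.8 kN → 182 kN.
Bolt shear governs: 141 kN.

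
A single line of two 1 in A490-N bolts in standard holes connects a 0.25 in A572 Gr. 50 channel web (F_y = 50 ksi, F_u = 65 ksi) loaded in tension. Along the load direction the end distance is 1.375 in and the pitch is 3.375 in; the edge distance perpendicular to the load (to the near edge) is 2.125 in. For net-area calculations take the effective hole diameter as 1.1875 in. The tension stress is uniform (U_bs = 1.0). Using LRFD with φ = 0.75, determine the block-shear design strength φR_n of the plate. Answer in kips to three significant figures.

Shear plane L_v = 1.375 + 1·3.375 = 4.75 in; A_gv = 4.75 × 0.25 = 1.188 in².
A_nv = (4.75 − 1.5·1.1875) × 0.25 = 0.7422 in².
A_nt = (2.125 − 0.5·1.1875) × 0.25 = 0.3828 in².
0.6 F_u A_nv = 28.95 kips; 0.6 F_y A_gv = 35.62 kips → shear rupture governs the shear term.
R_n = 28.95 + 1.0 × 65 × 0.3828 = 53.83 kips.
Design strength φR_n = 0.75 × 53.83 = 40.4 kips.

40.4 kips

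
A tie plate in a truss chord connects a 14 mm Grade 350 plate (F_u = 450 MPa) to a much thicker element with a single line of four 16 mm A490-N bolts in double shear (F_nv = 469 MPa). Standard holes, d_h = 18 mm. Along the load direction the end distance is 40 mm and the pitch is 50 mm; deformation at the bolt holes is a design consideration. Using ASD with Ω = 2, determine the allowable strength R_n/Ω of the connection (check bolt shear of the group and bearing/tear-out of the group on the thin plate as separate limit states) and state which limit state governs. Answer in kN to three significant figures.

Bolt shear: A_b = π·16²/4 = 201.1 mm²; R_n = 469 × 201.1 × 4 × 2 / 1000 = 754.4 kN → 754.4 / 2 = 377 kN.
Bearing (1.2 l_c t F_u ≤ 2.4 d t F_u): upper limit = 2.4·16·14·450 / 1000 = 241.9 kN.
  Edge l_c = 40 − 18/2 = 31 → r_n = 234.4 kN; interior l_c = 50 − 18 = 32 → r_n = 241.9 kN.
  R_n,bearing = 1·234.4 + 3·241.9 = 960.1 kN → 960.1 / 2 = 480 kN.
Bolt shear governs: 377 kN.

377 kN (bolt shear governs)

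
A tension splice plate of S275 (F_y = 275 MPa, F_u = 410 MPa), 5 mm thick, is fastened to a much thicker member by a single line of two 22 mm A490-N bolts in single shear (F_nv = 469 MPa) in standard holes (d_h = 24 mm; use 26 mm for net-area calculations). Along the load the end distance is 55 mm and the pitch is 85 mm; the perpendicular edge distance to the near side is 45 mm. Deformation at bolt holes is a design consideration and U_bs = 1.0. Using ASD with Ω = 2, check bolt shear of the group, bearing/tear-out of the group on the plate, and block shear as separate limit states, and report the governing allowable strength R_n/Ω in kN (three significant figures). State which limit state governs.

Bolt shear: A_b = π·22²/4 = 380.1 mm²; R_n = 469 × 380.1 × 2 × 1 / 1000 = 356.6 kN → 356.6 / 2 = 178 kN.
Bearing: edge l_c = 43, r_n = 105.8 kN; interior l_c = 61, r_n = 108.2 kN; R_n = 105.8 + 1·108.2 = 214 kN → 107 kN.
Block shear: A_gv = 700, A_nv = 505, A_nt = 160 mm²; R_n = min(0.6F_uA_nv, 0.6F_yA_gv) + U_bs·F_u·A_nt = 181.1 kN → 90.5 kN.
Block shear governs: 90.5 kN.

90.5 kN (block shear governs)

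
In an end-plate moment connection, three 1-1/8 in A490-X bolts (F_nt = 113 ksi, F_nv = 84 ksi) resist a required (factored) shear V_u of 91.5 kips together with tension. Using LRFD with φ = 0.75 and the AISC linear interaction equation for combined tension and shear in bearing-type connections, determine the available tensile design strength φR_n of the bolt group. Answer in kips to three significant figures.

A_b = π·1.125²/4 = 0.994 in²; f_rv = 91.5 / (3 × 0.994) = 30.68 ksi.
F'_nt = 1.3 F_nt − (F_nt / φF_nv) f_rv = 1.3·113 − (113/(0.75·84))·30.68 = 91.86 ksi, capped at F_nt → F'_nt = 91.86 ksi.
R_n = F'_nt · A_b · n = 91.86 × 0.994 × 3 = 273.9 kips.
Design strength φR_n = 0.75 × 273.9 = 205 kips.

205 kips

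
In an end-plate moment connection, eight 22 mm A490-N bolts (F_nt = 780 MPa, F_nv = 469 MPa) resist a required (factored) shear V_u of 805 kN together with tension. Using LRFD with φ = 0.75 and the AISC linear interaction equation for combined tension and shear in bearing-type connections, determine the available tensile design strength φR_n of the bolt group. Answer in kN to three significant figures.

A_b = π·22²/4 = 380.1 mm²; f_rv = 805 × 1000 / (8 × 380.1) = 264.7 MPa.
F'_nt = 1.3 F_nt − (F_nt / φF_nv) f_rv = 1.3·780 − (780/(0.75·469))·264.7 = 427 MPa, capped at F_nt → F'_nt = 427 MPa.
R_n = F'_nt · A_b · n = 427 × 380.1 × 8 / 1000 = 1299 kN.
Design strength φR_n = 0.75 × 1299 = 974 kN.

974 kN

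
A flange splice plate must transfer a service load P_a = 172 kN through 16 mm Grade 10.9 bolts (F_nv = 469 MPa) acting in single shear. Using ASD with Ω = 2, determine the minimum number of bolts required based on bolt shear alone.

A_b = π·16²/4 = 201.1 mm².
Per-bolt allowable strength R_n/Ω = 469 × 201.1 × 1 / 1000 / 2 = 47.15 kN.
n ≥ 172 / 47.15 = 3.648 → use 4 bolts.

4 bolts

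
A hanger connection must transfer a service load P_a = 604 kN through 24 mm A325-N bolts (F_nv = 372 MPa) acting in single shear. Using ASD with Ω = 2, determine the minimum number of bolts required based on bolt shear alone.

A_b = π·24²/4 = 452.4 mm².
Per-bolt allowable strength R_n/Ω = 372 × 452.4 × 1 / 1000 / 2 = 84.14 kN.
n ≥ 604 / 84.14 = 7.178 → use 8 bolts.

8 bolts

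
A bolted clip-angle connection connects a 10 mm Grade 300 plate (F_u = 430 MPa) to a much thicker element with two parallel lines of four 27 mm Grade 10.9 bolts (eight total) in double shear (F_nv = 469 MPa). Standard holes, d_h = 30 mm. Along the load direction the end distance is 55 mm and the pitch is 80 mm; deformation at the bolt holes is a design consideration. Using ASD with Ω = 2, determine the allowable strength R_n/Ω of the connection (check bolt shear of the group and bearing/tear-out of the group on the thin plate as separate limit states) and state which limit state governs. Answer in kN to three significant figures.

Bolt shear: A_b = π·27²/4 = 572.6 mm²; R_n = 469 × 572.6 × 8 × 2 / 1000 = 4296 kN → 4296 / 2 = 2150 kN.
Bearing (1.2 l_c t F_u ≤ 2.4 d t F_u): upper limit = 2.4·27·10·430 / 1000 = 278.6 kN.
  Edge l_c = 55 − 30/2 = 40 → r_n = 206.4 kN; interior l_c = 80 − 30 = 50 → r_n = 258 kN.
  R_n,bearing = 2·206.4 + 6·258 = 1961 kN → 1961 / 2 = 980 kN.
Bearing governs: 980 kN.

980 kN (bearing governs)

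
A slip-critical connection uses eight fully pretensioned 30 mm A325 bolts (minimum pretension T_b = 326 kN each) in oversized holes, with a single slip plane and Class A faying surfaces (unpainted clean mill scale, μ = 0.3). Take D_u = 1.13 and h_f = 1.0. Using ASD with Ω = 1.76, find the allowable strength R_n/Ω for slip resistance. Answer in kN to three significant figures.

502 kN

R_n = μ · D_u · h_f · T_b · n_s · n_b = 0.3 × 1.13 × 1.0 × 326 × 1 × 8 = 884.1 kN.
Allowable strength R_n/Ω = 884.1 / 1.76 = 502 kN.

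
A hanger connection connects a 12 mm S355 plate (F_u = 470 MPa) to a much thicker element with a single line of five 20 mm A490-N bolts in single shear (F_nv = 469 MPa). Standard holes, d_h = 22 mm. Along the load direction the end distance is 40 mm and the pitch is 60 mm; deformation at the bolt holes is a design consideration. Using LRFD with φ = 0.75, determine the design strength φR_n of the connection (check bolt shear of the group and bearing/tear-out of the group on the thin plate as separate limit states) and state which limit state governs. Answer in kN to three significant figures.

Bolt shear: A_b = π·20²/4 = 314.2 mm²; R_n = 469 × 314.2 × 5 × 1 / 1000 = 736.7 kN → 0.75 × 736.7 = 553 kN.
Bearing (1.2 l_c t F_u ≤ 2.4 d t F_u): upper limit = 2.4·20·12·470 / 1000 = 270.7 kN.
  Edge l_c = 40 − 22/2 = 29 → r_n = 196.3 kN; interior l_c = 60 − 22 = 38 → r_n = 257.2 kN.
  R_n,bearing = 1·196.3 + 4·257.2 = 1225 kN → 0.75 × 1225 = 919 kN.
Bolt shear governs: 553 kN.

553 kN (bolt shear governs)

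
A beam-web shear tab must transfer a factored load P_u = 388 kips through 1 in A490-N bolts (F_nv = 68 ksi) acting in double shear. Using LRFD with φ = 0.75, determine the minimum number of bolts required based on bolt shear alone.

5 bolts

A_b = π·1²/4 = 0.7854 in².
Per-bolt design strength φR_n = 0.75 × 68 × 0.7854 × 2 = 80.11 kips.
n ≥ 388 / 80.11 = 4.843 → use 5 bolts.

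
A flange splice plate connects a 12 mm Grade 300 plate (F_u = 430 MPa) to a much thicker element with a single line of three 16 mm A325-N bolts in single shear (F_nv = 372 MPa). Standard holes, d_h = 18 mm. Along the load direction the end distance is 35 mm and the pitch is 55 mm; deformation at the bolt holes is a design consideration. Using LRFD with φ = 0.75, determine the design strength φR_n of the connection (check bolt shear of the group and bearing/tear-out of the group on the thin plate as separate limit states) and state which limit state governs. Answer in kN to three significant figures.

Bolt shear: A_b = π·16²/4 = 201.1 mm²; R_n = 372 × 201.1 × 3 × 1 / 1000 = 224.4 kN → 0.75 × 224.4 = 168 kN.
Bearing (1.2 l_c t F_u ≤ 2.4 d t F_u): upper limit = 2.4·16·12·430 / 1000 = 198.1 kN.
  Edge l_c = 35 − 18/2 = 26 → r_n = 161 kN; interior l_c = 55 − 18 = 37 → r_n = 198.1 kN.
  R_n,bearing = 1·161 + 2·198.1 = 557.3 kN → 0.75 × 557.3 = 418 kN.
Bolt shear governs: 168 kN.

168 kN (bolt shear governs)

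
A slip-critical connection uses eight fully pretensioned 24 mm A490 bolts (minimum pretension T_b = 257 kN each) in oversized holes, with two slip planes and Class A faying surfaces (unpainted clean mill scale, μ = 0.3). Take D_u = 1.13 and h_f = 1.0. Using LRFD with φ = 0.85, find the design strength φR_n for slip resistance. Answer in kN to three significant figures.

1180 kN

R_n = μ · D_u · h_f · T_b · n_s · n_b = 0.3 × 1.13 × 1.0 × 257 × 2 × 8 = 1394 kN.
Design strength φR_n = 0.85 × 1394 = 1180 kN.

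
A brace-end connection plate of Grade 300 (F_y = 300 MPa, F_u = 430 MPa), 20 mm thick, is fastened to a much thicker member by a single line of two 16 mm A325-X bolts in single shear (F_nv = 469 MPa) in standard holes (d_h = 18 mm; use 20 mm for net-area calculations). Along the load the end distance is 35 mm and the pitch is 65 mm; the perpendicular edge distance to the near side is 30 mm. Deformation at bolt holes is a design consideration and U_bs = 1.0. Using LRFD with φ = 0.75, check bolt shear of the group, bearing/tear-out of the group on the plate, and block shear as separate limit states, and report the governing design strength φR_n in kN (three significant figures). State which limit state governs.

Bolt shear: A_b = π·16²/4 = 201.1 mm²; R_n = 469 × 201.1 × 2 × 1 / 1000 = 188.6 kN → 0.75 × 188.6 = 141 kN.
Bearing: edge l_c = 26, r_n = 268.3 kN; interior l_c = 47, r_n = 330.2 kN; R_n = 268.3 + 1·330.2 = 598.6 kN → 449 kN.
Block shear: A_gv = 2000, A_nv = 1400, A_nt = 400 mm²; R_n = min(0.6F_uA_nv, 0.6F_yA_gv) + U_bs·F_u·A_nt = 532 kN → 399 kN.
Bolt shear governs: 141 kN.

141 kN (bolt shear governs)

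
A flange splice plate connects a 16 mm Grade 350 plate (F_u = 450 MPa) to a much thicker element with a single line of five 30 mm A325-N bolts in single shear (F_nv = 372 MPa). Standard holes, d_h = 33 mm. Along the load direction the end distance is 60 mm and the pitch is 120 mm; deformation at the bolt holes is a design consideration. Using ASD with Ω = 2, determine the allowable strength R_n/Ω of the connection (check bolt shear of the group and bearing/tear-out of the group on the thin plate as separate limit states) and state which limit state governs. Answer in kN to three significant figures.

Bolt shear: A_b = π·30²/4 = 706.9 mm²; R_n = 372 × 706.9 × 5 × 1 / 1000 = 1315 kN → 1315 / 2 = 657 kN.
Bearing (1.2 l_c t F_u ≤ 2.4 d t F_u): upper limit = 2.4·30·16·450 / 1000 = 518.4 kN.
  Edge l_c = 60 − 33/2 = 43.5 → r_n = 375.8 kN; interior l_c = 120 − 33 = 87 → r_n = 518.4 kN.
  R_n,bearing = 1·375.8 + 4·518.4 = 2449 kN → 2449 / 2 = 1220 kN.
Bolt shear governs: 657 kN.

657 kN (bolt shear governs)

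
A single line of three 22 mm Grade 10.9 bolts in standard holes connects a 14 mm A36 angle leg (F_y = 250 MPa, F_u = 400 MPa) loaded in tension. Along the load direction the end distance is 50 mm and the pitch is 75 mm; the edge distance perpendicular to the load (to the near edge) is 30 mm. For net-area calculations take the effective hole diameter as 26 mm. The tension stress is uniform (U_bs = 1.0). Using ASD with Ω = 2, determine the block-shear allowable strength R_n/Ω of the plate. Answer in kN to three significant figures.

258 kN

Shear plane L_v = 50 + 2·75 = 200 mm; A_gv = 200 × 14 = 2800 mm².
A_nv = (200 − 2.5·26) × 14 = 1890 mm².
A_nt = (30 − 0.5·26) × 14 = 238 mm².
0.6 F_u A_nv = 453.6 kN; 0.6 F_y A_gv = 420 kN → shear yielding governs the shear term.
R_n = 420 + 1.0 × 400 × 238 / 1000 = 515.2 kN.
Allowable strength R_n/Ω = 515.2 / 2 = 258 kN.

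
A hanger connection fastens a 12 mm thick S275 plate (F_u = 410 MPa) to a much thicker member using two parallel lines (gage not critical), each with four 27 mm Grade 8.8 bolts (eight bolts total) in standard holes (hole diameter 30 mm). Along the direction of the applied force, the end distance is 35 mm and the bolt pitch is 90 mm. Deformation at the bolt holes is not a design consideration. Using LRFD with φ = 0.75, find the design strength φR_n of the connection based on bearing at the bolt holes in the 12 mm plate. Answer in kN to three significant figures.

Per bolt r_n = 1.5 l_c t F_u ≤ 3.0 d t F_u; upper limit = 3.0 × 27 × 12 × 410 / 1000 = 398.5 kN.
Edge bolt: l_c = 35 − 30/2 = 20 mm → 1.5 × 20 × 12 × 410 / 1000 = 147.6 → r_n = 147.6 kN.
Interior bolts: l_c = 90 − 30 = 60 mm → 1.5 × 60 × 12 × 410 / 1000 = 442.8 → r_n = 398.5 kN.
R_n = 2 × 147.6 + 6 × 398.5 = 2686 kN.
Design strength φR_n = 0.75 × 2686 = 2010 kN.

2010 kN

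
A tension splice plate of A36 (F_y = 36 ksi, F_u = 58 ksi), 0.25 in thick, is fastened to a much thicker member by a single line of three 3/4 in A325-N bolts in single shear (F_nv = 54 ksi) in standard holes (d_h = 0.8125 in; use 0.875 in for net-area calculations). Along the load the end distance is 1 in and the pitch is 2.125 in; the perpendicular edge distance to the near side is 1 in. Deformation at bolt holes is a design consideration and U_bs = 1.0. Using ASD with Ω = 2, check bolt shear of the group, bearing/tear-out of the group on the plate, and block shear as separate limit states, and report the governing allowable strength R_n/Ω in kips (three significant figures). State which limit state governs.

17.4 kips (block shear governs)

Bolt shear: A_b = π·0.75²/4 = 0.4418 in²; R_n = 54 × 0.4418 × 3 × 1 = 71.57 kips → 71.57 / 2 = 35.8 kips.
Bearing: edge l_c = 0.5938, r_n = 10.33 kips; interior l_c = 1.312, r_n = 22.84 kips; R_n = 10.33 + 2·22.84 = 56.01 kips → 28 kips.
Block shear: A_gv = 1.312, A_nv = 0.7656, A_nt = 0.1406 in²; R_n = min(0.6F_uA_nv, 0.6F_yA_gv) + U_bs·F_u·A_nt = 34.8 kips → 17.4 kips.
Block shear governs: 17.4 kips.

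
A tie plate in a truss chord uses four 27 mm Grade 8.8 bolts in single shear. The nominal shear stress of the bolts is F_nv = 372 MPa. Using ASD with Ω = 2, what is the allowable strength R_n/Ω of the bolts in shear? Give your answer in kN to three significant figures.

A_b = π × 27² / 4 = 572.6 mm².
R_n = F_nv · A_b · n · n_s = 372 × 572.6 × 4 × 1 / 1000 = 852 kN.
Allowable strength R_n/Ω = 852 / 2 = 426 kN.

426 kN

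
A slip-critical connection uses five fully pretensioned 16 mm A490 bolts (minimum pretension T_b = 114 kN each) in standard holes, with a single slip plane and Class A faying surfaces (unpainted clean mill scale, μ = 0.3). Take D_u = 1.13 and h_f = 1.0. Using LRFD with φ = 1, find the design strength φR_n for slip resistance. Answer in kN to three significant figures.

193 kN

R_n = μ · D_u · h_f · T_b · n_s · n_b = 0.3 × 1.13 × 1.0 × 114 × 1 × 5 = 193.2 kN.
Design strength φR_n = 1 × 193.2 = 193 kN.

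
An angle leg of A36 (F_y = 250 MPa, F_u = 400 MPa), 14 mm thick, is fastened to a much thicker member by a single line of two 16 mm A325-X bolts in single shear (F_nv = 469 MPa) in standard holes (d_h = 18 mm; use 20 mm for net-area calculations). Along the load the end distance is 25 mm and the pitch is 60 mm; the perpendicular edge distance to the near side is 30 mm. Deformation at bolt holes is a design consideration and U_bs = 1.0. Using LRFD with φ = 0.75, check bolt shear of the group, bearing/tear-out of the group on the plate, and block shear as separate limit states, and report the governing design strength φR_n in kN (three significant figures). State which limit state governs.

Bolt shear: A_b = π·16²/4 = 201.1 mm²; R_n = 469 × 201.1 × 2 × 1 / 1000 = 188.6 kN → 0.75 × 188.6 = 141 kN.
Bearing: edge l_c = 16, r_n = 107.5 kN; interior l_c = 42, r_n = 215 kN; R_n = 107.5 + 1·215 = 322.6 kN → 242 kN.
Block shear: A_gv = 1190, A_nv = 770, A_nt = 280 mm²; R_n = min(0.6F_uA_nv, 0.6F_yA_gv) + U_bs·F_u·A_nt = 290.5 kN → 218 kN.
Bolt shear governs: 141 kN.

141 kN (bolt shear governs)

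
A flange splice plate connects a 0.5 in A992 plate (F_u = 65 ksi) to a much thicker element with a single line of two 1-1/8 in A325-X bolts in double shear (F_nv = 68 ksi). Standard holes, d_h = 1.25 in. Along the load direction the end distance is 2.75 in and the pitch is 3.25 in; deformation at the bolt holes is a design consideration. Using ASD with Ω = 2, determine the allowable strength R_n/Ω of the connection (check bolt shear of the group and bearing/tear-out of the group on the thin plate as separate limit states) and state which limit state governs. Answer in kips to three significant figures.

Bolt shear: A_b = π·1.125²/4 = 0.994 in²; R_n = 68 × 0.994 × 2 × 2 = 270.4 kips → 270.4 / 2 = 135 kips.
Bearing (1.2 l_c t F_u ≤ 2.4 d t F_u): upper limit = 2.4·1.125·0.5·65 = 87.75 kips.
  Edge l_c = 2.75 − 1.25/2 = 2.125 → r_n = 82.88 kips; interior l_c = 3.25 − 1.25 = 2 → r_n = 78 kips.
  R_n,bearing = 1·82.88 + 1·78 = 160.9 kips → 160.9 / 2 = 80.4 kips.
Bearing governs: 80.4 kips.

80.4 kips (bearing governs)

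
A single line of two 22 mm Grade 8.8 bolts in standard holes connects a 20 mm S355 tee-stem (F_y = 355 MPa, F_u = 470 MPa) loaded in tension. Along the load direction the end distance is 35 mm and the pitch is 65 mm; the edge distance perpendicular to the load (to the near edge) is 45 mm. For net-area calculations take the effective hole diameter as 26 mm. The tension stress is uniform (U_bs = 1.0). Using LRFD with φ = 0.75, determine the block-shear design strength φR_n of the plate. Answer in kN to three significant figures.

484 kN

Shear plane L_v = 35 + 1·65 = 100 mm; A_gv = 100 × 20 = 2000 mm².
A_nv = (100 − 1.5·26) × 20 = 1220 mm².
A_nt = (45 − 0.5·26) × 20 = 640 mm².
0.6 F_u A_nv = 344 kN; 0.6 F_y A_gv = 426 kN → shear rupture governs the shear term.
R_n = 344 + 1.0 × 470 × 640 / 1000 = 644.8 kN.
Design strength φR_n = 0.75 × 644.8 = 484 kN.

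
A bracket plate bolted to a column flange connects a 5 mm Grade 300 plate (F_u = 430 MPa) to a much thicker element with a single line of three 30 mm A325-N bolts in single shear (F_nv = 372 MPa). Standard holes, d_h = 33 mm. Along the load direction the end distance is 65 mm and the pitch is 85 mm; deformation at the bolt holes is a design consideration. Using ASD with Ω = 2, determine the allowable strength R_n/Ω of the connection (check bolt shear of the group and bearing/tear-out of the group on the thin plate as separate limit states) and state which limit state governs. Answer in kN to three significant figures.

197 kN (bearing governs)

Bolt shear: A_b = π·30²/4 = 706.9 mm²; R_n = 372 × 706.9 × 3 × 1 / 1000 = 788.9 kN → 788.9 / 2 = 394 kN.
Bearing (1.2 l_c t F_u ≤ 2.4 d t F_u): upper limit = 2.4·30·5·430 / 1000 = 154.8 kN.
  Edge l_c = 65 − 33/2 = 48.5 → r_n = 125.1 kN; interior l_c = 85 − 33 = 52 → r_n = 134.2 kN.
  R_n,bearing = 1·125.1 + 2·134.2 = 393.4 kN → 393.4 / 2 = 197 kN.
Bearing governs: 197 kN.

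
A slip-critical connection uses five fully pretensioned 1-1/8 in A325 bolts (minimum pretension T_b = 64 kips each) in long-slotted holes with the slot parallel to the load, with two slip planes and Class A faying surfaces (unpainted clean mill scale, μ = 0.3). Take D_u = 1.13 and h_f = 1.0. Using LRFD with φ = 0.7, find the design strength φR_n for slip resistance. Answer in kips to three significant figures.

152 kips

R_n = μ · D_u · h_f · T_b · n_s · n_b = 0.3 × 1.13 × 1.0 × 64 × 2 × 5 = 217 kips.
Design strength φR_n = 0.7 × 217 = 152 kips.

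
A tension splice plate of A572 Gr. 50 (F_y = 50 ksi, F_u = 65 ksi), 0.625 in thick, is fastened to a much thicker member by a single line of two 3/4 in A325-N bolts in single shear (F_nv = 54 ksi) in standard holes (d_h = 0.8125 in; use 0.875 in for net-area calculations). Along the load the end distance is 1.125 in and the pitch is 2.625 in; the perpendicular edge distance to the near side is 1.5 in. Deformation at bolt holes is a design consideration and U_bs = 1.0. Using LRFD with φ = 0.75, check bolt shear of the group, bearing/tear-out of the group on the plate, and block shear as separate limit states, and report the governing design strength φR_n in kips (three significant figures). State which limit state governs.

Bolt shear: A_b = π·0.75²/4 = 0.4418 in²; R_n = 54 × 0.4418 × 2 × 1 = 47.71 kips → 0.75 × 47.71 = 35.8 kips.
Bearing: edge l_c = 0.7188, r_n = 35.04 kips; interior l_c = 1.812, r_n = 73.12 kips; R_n = 35.04 + 1·73.12 = 108.2 kips → 81.1 kips.
Block shear: A_gv = 2.344, A_nv = 1.523, A_nt = 0.6641 in²; R_n = min(0.6F_uA_nv, 0.6F_yA_gv) + U_bs·F_u·A_nt = 102.6 kips → 76.9 kips.
Bolt shear governs: 35.8 kips.

35.8 kips (bolt shear governs)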